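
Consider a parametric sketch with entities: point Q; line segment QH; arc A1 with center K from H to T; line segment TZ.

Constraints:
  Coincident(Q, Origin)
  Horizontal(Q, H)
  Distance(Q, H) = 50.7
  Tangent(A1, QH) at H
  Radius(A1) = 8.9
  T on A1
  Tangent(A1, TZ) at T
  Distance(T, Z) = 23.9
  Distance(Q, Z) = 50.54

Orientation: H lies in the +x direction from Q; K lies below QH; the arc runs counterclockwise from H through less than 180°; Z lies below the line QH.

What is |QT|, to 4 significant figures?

42.60

Checks: ∠(KH, HQ) = 90.00° ✓; |KT| = 8.900 ✓; ∠(KT, TZ) = 90.00° ✓; |TZ| = 23.90 ✓; |QZ| = 50.54 ✓.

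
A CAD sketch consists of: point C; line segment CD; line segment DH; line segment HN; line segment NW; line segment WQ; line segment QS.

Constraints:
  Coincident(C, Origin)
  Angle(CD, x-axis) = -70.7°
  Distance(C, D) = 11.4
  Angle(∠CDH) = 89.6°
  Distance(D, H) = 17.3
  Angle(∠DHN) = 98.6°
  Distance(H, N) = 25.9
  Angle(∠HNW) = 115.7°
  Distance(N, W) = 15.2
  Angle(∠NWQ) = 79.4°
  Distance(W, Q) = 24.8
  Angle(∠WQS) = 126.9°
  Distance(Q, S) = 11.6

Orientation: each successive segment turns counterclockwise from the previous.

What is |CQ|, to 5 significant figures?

1.4332

∠HNW = 115.7° gives NW at 165.40° from the x-axis; with |NW| = 15.2, W = (0.35981, 24.319). ∠NWQ = 79.4° gives WQ at -94.000° from the x-axis; with |WQ| = 24.8, Q = (-1.3702, -0.42024). Then |CQ| = |Q − C| = 1.4332.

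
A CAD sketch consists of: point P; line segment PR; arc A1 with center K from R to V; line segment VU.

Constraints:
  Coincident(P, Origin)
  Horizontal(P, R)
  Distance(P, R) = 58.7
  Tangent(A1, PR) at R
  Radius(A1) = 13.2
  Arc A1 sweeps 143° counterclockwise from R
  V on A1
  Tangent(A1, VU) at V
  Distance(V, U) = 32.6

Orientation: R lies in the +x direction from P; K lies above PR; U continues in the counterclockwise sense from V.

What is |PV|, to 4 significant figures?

70.75

P is at the origin; P and R share the same y with |PR| = 58.7 and R on the +x side, so R = (58.70, 0.000). Tangency of A1 to PR means the radius KR is perpendicular to PR, so K = R + (0, 13.2) = (58.70, 13.20). On A1, R sits at bearing -90° from K; a 143° counterclockwise sweep puts V at bearing 53°, so V = K + 13.2·(cos 53°, sin 53°) = (66.64, 23.74). Then |PV| = |V − P| = 70.75.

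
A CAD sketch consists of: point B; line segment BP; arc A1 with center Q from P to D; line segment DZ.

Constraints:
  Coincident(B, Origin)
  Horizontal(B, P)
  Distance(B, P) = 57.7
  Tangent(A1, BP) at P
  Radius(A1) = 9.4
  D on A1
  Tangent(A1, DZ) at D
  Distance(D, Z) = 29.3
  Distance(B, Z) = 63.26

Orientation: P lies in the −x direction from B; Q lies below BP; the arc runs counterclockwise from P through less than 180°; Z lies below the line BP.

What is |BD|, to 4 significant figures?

67.18

Checks: |BP| = 57.70 ✓; |QD| = 9.400 ✓; ∠(QD, DZ) = 90.00° ✓; |DZ| = 29.30 ✓; |BZ| = 63.26 ✓.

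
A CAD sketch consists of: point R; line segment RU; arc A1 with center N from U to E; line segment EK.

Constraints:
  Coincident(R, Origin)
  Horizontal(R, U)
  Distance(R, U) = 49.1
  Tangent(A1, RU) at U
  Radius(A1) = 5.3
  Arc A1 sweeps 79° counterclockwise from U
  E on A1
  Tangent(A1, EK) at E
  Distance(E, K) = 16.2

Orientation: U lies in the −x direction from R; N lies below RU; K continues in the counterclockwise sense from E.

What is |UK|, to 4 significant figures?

21.83

R is at the origin; RU is horizontal with |RU| = 49.1 and U on the −x side, so U = (-49.10, 0.000). Tangency of A1 to RU means the radius NU is perpendicular to RU, so N = U + (0, -5.3) = (-49.10, -5.300). On A1, U sits at bearing 90° from N; a 79° counterclockwise sweep puts E at bearing 169°, so E = N + 5.3·(cos 169°, sin 169°) = (-54.30, -4.289). The tangent condition forces NE to be normal to EK, so EK runs along (−sin 169°, cos 169°); with |EK| = 16.2, K = (-57.39, -20.19). Then |UK| = |K − U| = 21.83.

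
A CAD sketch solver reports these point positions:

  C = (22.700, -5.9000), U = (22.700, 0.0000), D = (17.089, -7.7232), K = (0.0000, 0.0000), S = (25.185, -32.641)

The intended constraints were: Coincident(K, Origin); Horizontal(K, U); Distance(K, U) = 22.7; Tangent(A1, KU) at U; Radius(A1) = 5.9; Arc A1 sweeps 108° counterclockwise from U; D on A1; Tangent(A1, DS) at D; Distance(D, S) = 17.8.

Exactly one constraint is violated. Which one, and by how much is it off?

Distance(D, S) = 17.8 — off by 8.40.

K = (0.00, 0.00) ✓; K.y = 0.00, U.y = 0.00 ✓; |KU| = 22.70 ✓; ∠(CU, UK) = 90.00° ✓; |CU| = 5.900 ✓; bearing(C→D) − bearing(C→U) = 108.0° ✓; |CD| = 5.900 ✓; ∠(CD, DS) = 90.00° ✓; |DS| = 26.20 ✗.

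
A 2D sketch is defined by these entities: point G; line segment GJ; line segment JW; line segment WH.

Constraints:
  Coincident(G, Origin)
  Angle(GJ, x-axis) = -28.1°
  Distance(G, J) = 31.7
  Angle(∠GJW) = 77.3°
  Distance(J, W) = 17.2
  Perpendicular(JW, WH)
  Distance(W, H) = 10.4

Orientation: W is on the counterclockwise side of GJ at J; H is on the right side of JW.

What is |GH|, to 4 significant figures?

42.57

G is at the origin; GJ runs at -28.1° with length 31.7, so J = 31.7·(cos -28.1°, sin -28.1°) = (27.96, -14.93). ∠GJW = 77.3°, so JW runs at -28.1° + (180° − 77.3°) = 74.60° from the x-axis; with |JW| = 17.2, W = J + 17.2·(cos 74.60°, sin 74.60°) = (32.53, 1.651). JW is perpendicular to WH; with |WH| = 10.4 on the right of JW, H = W + 10.4·(0.9641, -0.2656) = (42.56, -1.110). Then |GH| = |H − G| = 42.57.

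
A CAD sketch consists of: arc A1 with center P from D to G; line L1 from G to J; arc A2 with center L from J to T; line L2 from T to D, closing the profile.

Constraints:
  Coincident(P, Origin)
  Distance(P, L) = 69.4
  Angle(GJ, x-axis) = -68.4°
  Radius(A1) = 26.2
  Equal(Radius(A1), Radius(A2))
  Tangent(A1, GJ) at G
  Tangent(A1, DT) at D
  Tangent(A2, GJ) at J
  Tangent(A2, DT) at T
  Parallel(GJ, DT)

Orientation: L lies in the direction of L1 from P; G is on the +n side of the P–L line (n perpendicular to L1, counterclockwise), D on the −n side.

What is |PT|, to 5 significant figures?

74.181

Tangency of A1 to both parallel lines with radius 26.2 puts G and D at P ± 26.2·n: G = (24.360, 9.6449), D = (-24.360, -9.6449). Equal radii place J and T the same way about L: J = L + 26.2·n = (49.908, -54.882), T = L − 26.2·n = (1.1877, -74.171). Then |PT| = |T − P| = 74.181.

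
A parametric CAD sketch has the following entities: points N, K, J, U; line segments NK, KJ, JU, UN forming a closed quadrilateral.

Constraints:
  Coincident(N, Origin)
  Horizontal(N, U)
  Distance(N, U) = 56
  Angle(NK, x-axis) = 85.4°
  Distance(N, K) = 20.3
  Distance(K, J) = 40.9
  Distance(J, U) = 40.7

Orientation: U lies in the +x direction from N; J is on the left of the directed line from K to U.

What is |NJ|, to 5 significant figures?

53.696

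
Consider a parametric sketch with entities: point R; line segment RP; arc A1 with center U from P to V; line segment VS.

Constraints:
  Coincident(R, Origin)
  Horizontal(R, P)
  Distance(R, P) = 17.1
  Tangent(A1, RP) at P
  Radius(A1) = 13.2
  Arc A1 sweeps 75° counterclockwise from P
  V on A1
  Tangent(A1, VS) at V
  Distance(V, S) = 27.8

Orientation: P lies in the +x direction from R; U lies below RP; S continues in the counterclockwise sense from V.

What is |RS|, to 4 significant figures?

36.75

On A1, P sits at bearing 90° from U; a 75° counterclockwise sweep puts V at bearing 165°, so V = U + 13.2·(cos 165°, sin 165°) = (4.350, -9.784). Since A1 is tangent to VS there, UV ⟂ VS, so VS runs along (−sin 165°, cos 165°); with |VS| = 27.8, S = (-2.845, -36.64). Then |RS| = |S − R| = 36.75.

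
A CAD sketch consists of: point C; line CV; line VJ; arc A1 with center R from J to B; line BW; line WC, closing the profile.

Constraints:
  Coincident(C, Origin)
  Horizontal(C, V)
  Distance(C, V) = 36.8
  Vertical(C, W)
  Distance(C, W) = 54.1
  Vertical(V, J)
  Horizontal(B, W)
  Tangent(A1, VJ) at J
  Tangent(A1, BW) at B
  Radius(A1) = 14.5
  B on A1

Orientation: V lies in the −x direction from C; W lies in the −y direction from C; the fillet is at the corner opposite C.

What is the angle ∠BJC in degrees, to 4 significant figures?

92.10°

C is at the origin; C and V share the same y with |CV| = 36.8 and V on the −x side, so V = (-36.80, 0.000). C and W share the same x with |CW| = 54.1 and W on the −y side, so W = (0.000, -54.10). The virtual corner opposite C is at (-36.80, -54.10). Tangency of A1 to VJ means the radius RJ is perpendicular to VJ and tangency of A1 to BW means the radius RB is perpendicular to BW, with radius 14.5, so the center R sits 14.5 in from both sides at R = (-22.30, -39.60). That places the tangent points at J = (-36.80, -39.60) on VJ and B = (-22.30, -54.10) on BW. Then cos ∠BJC = JB·JC / (|JB||JC|), giving 92.10°.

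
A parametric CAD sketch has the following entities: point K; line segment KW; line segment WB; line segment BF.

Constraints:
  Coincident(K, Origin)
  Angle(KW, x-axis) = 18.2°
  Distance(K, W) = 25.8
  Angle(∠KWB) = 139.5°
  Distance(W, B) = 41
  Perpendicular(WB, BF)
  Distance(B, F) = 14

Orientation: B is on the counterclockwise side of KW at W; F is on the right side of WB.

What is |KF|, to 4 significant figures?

67.97

∠KWB = 139.5°, so WB runs at 18.2° + (180° − 139.5°) = 58.70° from the x-axis; with |WB| = 41.0, B = W + 41.0·(cos 58.70°, sin 58.70°) = (45.81, 43.09). The perpendicularity gives BF at right angles to WB; with |BF| = 14.0 on the right of WB, F = B + 14.0·(0.8545, -0.5195) = (57.77, 35.82). Then |KF| = |F − K| = 67.97.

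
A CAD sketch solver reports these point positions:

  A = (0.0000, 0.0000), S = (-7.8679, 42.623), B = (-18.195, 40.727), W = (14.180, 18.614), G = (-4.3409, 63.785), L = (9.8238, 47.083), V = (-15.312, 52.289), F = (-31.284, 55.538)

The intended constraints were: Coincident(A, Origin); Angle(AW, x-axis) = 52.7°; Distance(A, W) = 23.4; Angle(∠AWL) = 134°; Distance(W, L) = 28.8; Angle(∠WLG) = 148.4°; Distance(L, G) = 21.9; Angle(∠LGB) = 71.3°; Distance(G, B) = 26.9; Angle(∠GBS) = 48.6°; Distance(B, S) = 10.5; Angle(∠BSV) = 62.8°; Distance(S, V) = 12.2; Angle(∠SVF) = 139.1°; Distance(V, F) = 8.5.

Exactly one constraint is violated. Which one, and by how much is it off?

Distance(V, F) = 8.5 — off by 7.80.

A = (0.00, 0.00) ✓; AW at 52.70° ✓; |AW| = 23.40 ✓; ∠AWL = 134.0° ✓; |WL| = 28.80 ✓; ∠WLG = 148.4° ✓; |LG| = 21.90 ✓; ∠LGB = 71.30° ✓; |GB| = 26.90 ✓; ∠GBS = 48.60° ✓; |BS| = 10.50 ✓; ∠BSV = 62.80° ✓; |SV| = 12.20 ✓; ∠SVF = 139.1° ✓; |VF| = 16.30 ✗.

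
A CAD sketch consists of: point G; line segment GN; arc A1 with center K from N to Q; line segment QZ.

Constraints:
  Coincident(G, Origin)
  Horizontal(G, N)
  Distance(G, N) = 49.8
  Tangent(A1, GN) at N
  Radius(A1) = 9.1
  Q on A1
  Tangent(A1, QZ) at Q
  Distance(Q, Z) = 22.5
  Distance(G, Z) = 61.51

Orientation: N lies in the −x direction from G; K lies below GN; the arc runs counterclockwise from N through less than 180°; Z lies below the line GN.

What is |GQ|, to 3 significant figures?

59.7

Checks: |KQ| = 9.100 ✓; ∠(KQ, QZ) = 90.00° ✓; |QZ| = 22.50 ✓; |GZ| = 61.51 ✓.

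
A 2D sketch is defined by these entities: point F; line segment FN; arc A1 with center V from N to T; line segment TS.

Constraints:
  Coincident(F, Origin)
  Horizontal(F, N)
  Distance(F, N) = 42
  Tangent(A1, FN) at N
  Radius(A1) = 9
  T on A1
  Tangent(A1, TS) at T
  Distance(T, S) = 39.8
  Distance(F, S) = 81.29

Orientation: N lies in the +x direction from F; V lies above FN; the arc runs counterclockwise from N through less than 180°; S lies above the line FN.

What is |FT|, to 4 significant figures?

49.29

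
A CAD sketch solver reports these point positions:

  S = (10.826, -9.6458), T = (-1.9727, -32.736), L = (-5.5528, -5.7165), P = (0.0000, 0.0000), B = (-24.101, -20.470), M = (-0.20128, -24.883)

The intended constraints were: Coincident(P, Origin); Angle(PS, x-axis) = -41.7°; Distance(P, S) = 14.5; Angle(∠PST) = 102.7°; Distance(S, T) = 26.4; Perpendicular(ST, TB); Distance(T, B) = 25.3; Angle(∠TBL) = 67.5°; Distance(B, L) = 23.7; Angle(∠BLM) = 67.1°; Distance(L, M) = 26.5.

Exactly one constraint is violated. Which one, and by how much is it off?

Distance(L, M) = 26.5 — off by 6.60.

P = (0.00, 0.00) ✓; PS at -41.70° ✓; |PS| = 14.50 ✓; ∠PST = 102.7° ✓; |ST| = 26.40 ✓; ∠(ST, TB) = 90.00° ✓; |TB| = 25.30 ✓; ∠TBL = 67.50° ✓; |BL| = 23.70 ✓; ∠BLM = 67.10° ✓; |LM| = 19.90 ✗.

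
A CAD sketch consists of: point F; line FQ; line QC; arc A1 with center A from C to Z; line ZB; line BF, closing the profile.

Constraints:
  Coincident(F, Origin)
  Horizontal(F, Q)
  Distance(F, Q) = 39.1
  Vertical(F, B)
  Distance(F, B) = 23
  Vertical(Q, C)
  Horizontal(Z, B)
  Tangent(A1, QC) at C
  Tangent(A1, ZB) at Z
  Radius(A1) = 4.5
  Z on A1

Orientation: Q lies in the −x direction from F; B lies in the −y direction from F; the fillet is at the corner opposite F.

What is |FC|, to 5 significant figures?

43.256

F is at the origin; F and Q share the same y with |FQ| = 39.1 and Q on the −x side, so Q = (-39.100, 0.0000). F and B share the same x with |FB| = 23.0 and B on the −y side, so B = (0.0000, -23.000). The virtual corner opposite F is at (-39.100, -23.000). A1 meets QC tangentially, so AC is at right angles to QC and since A1 is tangent to ZB there, AZ ⟂ ZB, with radius 4.5, so the center A sits 4.5 in from both sides at A = (-34.600, -18.500). That places the tangent points at C = (-39.100, -18.500) on QC and Z = (-34.600, -23.000) on ZB. Then |FC| = |C − F| = 43.256.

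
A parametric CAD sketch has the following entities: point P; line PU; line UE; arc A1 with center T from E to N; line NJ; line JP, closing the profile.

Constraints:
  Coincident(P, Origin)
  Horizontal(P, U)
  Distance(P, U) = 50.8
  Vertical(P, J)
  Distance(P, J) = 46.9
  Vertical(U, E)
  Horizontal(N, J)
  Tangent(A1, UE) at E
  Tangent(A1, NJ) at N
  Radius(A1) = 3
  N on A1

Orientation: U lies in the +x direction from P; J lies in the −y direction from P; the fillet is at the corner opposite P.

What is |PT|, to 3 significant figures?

64.9

P is at the origin; P and U share the same y with |PU| = 50.8 and U on the +x side, so U = (50.8, 0.00). P and J share the same x with |PJ| = 46.9 and J on the −y side, so J = (0.00, -46.9). The virtual corner opposite P is at (50.8, -46.9). Since A1 is tangent to UE there, TE ⟂ UE and since A1 is tangent to NJ there, TN ⟂ NJ, with radius 3.0, so the center T sits 3.0 in from both sides at T = (47.8, -43.9). Then |PT| = |T − P| = 64.9.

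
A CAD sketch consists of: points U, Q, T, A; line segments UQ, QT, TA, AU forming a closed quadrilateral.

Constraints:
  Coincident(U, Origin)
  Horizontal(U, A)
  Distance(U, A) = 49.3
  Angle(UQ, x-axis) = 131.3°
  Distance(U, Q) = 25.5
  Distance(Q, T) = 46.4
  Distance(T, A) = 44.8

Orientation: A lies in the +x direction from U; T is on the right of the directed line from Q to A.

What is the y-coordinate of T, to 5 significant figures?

-19.433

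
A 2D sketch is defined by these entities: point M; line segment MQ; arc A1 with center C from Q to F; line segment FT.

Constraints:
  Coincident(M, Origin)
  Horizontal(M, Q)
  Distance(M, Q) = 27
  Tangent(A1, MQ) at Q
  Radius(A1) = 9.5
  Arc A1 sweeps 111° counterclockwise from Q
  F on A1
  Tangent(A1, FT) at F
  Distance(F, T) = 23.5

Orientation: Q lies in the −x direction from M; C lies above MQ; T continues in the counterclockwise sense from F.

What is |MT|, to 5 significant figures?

43.808

M is at the origin; M and Q share the same y with |MQ| = 27.0 and Q on the −x side, so Q = (-27.000, 0.0000). A1 meets MQ tangentially, so CQ is at right angles to MQ, so C = Q + (0, 9.5) = (-27.000, 9.5000). On A1, Q sits at bearing -90° from C; a 111° counterclockwise sweep puts F at bearing 21°, so F = C + 9.5·(cos 21°, sin 21°) = (-18.131, 12.904). The tangent condition forces CF to be normal to FT, so FT runs along (−sin 21°, cos 21°); with |FT| = 23.5, T = (-26.553, 34.844). Then |MT| = |T − M| = 43.808.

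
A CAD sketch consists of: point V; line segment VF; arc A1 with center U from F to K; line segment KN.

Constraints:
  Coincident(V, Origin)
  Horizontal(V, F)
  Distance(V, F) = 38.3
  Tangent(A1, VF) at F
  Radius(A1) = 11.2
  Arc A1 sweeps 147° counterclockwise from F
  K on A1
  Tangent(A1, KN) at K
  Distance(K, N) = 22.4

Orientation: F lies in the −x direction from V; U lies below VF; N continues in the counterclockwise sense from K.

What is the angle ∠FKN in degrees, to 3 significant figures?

106°

On A1, F sits at bearing 90° from U; a 147° counterclockwise sweep puts K at bearing 237°, so K = U + 11.2·(cos 237°, sin 237°) = (-44.4, -20.6). Tangency of A1 to KN means the radius UK is perpendicular to KN, so KN runs along (−sin 237°, cos 237°); with |KN| = 22.4, N = (-25.6, -32.8). Then cos ∠FKN = KF·KN / (|KF||KN|), giving 106°.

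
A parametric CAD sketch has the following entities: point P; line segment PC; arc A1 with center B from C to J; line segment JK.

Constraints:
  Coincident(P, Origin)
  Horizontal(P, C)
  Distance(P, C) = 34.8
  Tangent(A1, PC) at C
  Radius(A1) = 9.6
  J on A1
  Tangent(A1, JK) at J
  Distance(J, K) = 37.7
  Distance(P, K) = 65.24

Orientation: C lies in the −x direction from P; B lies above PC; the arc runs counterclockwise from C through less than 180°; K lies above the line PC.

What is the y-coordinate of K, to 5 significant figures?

47.104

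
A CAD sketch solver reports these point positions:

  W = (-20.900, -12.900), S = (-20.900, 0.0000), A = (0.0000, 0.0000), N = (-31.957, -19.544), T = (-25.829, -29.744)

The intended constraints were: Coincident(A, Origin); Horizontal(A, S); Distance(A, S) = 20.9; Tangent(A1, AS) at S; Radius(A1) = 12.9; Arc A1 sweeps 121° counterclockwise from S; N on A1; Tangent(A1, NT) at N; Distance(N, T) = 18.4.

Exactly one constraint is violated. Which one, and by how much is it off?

Distance(N, T) = 18.4 — off by 6.50.

A = (0.00, 0.00) ✓; A.y = 0.00, S.y = 0.00 ✓; |AS| = 20.90 ✓; ∠(WS, SA) = 90.00° ✓; |WS| = 12.90 ✓; bearing(W→N) − bearing(W→S) = 121.0° ✓; |WN| = 12.90 ✓; ∠(WN, NT) = 90.00° ✓; |NT| = 11.90 ✗.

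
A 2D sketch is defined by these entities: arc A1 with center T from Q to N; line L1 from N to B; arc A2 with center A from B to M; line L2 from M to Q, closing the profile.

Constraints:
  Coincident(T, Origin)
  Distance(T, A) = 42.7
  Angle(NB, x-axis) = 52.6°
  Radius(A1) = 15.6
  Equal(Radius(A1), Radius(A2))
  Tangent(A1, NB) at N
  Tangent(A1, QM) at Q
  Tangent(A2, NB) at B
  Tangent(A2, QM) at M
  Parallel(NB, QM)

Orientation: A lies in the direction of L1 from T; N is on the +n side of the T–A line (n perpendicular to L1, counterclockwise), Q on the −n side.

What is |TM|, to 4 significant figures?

45.46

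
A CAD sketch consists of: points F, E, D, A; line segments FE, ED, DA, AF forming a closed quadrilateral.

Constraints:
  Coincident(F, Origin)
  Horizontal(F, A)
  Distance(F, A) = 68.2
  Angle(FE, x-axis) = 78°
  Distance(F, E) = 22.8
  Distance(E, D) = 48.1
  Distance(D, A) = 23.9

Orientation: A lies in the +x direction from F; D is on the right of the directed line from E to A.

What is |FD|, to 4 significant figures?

44.94

F is at the origin; F and A share the same y with |FA| = 68.2 and A in +x, so A = (68.2, 0). FE runs at 78.0° with |FE| = 22.8, so E = (4.740, 22.30). D is determined by |ED| = 48.1 and |DA| = 23.9 together: it lies at the intersection of circle(E, 48.1) and circle(A, 23.9). With |EA| = 67.26, the foot of the radical line on EA is 46.58 from E and the perpendicular offset is √(48.1² − 46.58²) = 11.98. Taking the right-of-EA solution: D = (44.72, -4.446).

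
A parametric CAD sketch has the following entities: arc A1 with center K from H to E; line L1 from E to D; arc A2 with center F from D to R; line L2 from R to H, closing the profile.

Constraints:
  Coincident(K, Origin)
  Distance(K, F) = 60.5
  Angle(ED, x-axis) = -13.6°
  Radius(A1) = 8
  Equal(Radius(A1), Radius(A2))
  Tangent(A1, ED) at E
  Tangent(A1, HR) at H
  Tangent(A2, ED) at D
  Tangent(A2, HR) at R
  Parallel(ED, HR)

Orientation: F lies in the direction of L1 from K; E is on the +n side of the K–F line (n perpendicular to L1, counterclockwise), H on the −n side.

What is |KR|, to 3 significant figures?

61.0

The slot axis is L1's direction at -13.6°, so u = (cos -13.6°, sin -13.6°) = (0.972, -0.235) and n = (−sin -13.6°, cos -13.6°) = (0.235, 0.972). K is at the origin and F lies 60.5 along u from K, so F = 60.5·u = (58.8, -14.2). Tangency of A1 to both parallel lines with radius 8.0 puts E and H at K ± 8.0·n: E = (1.88, 7.78), H = (-1.88, -7.78). Equal radii place D and R the same way about F: D = F + 8.0·n = (60.7, -6.45), R = F − 8.0·n = (56.9, -22.0). Then |KR| = |R − K| = 61.0.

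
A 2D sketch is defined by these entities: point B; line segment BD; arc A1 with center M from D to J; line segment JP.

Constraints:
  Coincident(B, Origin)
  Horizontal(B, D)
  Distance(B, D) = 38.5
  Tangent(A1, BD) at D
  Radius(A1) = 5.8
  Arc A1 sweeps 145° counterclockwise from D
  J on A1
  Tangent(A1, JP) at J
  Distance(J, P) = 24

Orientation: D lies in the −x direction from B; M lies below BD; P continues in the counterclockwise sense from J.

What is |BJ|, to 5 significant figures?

43.137

B is at the origin; BD is horizontal with |BD| = 38.5 and D on the −x side, so D = (-38.500, 0.0000). Tangency of A1 to BD means the radius MD is perpendicular to BD, so M = D + (0, -5.8) = (-38.500, -5.8000). On A1, D sits at bearing 90° from M; a 145° counterclockwise sweep puts J at bearing 235°, so J = M + 5.8·(cos 235°, sin 235°) = (-41.827, -10.551). Then |BJ| = |J − B| = 43.137.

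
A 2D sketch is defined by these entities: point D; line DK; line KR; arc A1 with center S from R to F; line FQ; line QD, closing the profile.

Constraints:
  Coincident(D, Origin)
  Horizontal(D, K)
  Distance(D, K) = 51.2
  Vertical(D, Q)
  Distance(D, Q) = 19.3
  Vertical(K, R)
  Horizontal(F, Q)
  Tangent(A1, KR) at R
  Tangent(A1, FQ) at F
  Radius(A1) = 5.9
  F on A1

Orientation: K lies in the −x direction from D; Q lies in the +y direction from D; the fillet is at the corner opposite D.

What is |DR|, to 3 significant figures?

52.9

D is at the origin; DK is horizontal with |DK| = 51.2 and K on the −x side, so K = (-51.2, 0.00). D and Q share the same x with |DQ| = 19.3 and Q on the +y side, so Q = (0.00, 19.3). The virtual corner opposite D is at (-51.2, 19.3). The tangent condition forces SR to be normal to KR and since A1 is tangent to FQ there, SF ⟂ FQ, with radius 5.9, so the center S sits 5.9 in from both sides at S = (-45.3, 13.4). That places the tangent points at R = (-51.2, 13.4) on KR and F = (-45.3, 19.3) on FQ. Then |DR| = |R − D| = 52.9.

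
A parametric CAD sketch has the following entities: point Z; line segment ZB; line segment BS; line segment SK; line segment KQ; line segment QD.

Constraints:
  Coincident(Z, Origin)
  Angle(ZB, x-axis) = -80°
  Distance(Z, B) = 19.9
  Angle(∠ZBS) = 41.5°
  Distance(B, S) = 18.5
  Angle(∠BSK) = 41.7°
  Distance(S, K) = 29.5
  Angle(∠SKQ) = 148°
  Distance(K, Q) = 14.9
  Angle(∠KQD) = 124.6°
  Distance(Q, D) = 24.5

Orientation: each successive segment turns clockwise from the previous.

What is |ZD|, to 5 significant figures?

50.957

Z is at the origin; ZB runs at -80.0° with length 19.9, so B = (3.4556, -19.598). ∠ZBS = 41.5° gives BS at 141.50° from the x-axis; with |BS| = 18.5, S = (-11.023, -8.0812). ∠BSK = 41.7° gives SK at 3.2000° from the x-axis; with |SK| = 29.5, K = (18.431, -6.4344). ∠SKQ = 148.0° gives KQ at -28.800° from the x-axis; with |KQ| = 14.9, Q = (31.488, -13.613). ∠KQD = 124.6° gives QD at -84.200° from the x-axis; with |QD| = 24.5, D = (33.964, -37.987). Then |ZD| = |D − Z| = 50.957.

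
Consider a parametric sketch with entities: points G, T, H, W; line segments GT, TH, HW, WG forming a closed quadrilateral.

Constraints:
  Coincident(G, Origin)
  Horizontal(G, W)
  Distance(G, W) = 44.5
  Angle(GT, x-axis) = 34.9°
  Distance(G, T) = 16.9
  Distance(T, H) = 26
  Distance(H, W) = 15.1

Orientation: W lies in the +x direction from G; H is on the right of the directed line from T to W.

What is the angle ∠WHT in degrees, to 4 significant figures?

99.40°

Checks: G.y = 0.00, W.y = 0.00 ✓; |TH| = 26.00 ✓; |HW| = 15.10 ✓.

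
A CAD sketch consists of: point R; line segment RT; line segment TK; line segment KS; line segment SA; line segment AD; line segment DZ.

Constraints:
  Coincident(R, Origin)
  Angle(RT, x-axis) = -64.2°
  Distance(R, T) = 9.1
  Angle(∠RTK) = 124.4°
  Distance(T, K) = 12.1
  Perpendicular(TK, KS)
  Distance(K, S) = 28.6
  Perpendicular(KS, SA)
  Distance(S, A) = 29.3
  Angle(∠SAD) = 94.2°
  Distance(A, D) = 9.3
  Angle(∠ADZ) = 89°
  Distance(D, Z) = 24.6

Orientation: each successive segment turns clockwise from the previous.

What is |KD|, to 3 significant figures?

35.7

KS ⟂ SA, so SA runs at 60.2°; with |SA| = 29.3, A = (-12.3, 20.9). ∠SAD = 94.2° gives AD at -25.6° from the x-axis; with |AD| = 9.3, D = (-3.92, 16.9). Then |KD| = |D − K| = 35.7.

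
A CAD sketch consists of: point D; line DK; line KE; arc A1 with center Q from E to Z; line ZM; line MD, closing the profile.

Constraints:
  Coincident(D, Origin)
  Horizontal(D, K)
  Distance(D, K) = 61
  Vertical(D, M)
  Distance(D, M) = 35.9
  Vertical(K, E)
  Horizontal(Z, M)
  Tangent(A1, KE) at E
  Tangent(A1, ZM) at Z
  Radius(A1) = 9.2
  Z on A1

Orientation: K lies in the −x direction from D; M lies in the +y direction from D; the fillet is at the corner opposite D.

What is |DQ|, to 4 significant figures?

58.28

DM is vertical with |DM| = 35.9 and M on the +y side, so M = (0.000, 35.90). The virtual corner opposite D is at (-61.00, 35.90). Tangency of A1 to KE means the radius QE is perpendicular to KE and A1 meets ZM tangentially, so QZ is at right angles to ZM, with radius 9.2, so the center Q sits 9.2 in from both sides at Q = (-51.80, 26.70). Then |DQ| = |Q − D| = 58.28.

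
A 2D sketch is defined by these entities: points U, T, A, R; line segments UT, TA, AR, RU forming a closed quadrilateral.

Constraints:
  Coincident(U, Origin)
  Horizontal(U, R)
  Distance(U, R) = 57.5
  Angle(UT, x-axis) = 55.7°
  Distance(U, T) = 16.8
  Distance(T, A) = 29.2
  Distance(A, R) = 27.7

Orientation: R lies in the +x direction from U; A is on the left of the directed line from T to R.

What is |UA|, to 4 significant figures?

42.89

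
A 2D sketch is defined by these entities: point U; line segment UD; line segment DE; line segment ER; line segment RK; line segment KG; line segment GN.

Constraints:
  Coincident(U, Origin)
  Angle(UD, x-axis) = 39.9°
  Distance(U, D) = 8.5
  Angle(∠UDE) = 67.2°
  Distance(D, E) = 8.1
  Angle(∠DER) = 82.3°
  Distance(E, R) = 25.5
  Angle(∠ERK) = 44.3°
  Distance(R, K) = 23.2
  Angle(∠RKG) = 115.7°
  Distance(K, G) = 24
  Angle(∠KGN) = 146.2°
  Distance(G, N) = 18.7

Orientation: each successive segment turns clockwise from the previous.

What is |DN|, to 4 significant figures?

29.89

U is at the origin; UD runs at 39.9° with length 8.5, so D = (6.521, 5.452). ∠UDE = 67.2° gives DE at -72.90° from the x-axis; with |DE| = 8.1, E = (8.903, -2.290). ∠DER = 82.3° gives ER at -170.6° from the x-axis; with |ER| = 25.5, R = (-16.25, -6.454). ∠ERK = 44.3° gives RK at 53.70° from the x-axis; with |RK| = 23.2, K = (-2.520, 12.24). ∠RKG = 115.7° gives KG at -10.60° from the x-axis; with |KG| = 24.0, G = (21.07, 7.828). ∠KGN = 146.2° gives GN at -44.40° from the x-axis; with |GN| = 18.7, N = (34.43, -5.255). Then |DN| = |N − D| = 29.89.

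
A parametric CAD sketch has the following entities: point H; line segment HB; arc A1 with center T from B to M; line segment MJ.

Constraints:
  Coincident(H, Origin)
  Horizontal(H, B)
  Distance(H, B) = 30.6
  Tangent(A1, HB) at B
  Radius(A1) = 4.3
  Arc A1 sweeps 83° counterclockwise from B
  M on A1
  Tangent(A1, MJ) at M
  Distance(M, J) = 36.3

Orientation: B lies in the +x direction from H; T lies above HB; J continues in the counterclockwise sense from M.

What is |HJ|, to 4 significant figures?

55.93

On A1, B sits at bearing -90° from T; an 83° counterclockwise sweep puts M at bearing -7°, so M = T + 4.3·(cos -7°, sin -7°) = (34.87, 3.776). Tangency of A1 to MJ means the radius TM is perpendicular to MJ, so MJ runs along (−sin -7°, cos -7°); with |MJ| = 36.3, J = (39.29, 39.81). Then |HJ| = |J − H| = 55.93.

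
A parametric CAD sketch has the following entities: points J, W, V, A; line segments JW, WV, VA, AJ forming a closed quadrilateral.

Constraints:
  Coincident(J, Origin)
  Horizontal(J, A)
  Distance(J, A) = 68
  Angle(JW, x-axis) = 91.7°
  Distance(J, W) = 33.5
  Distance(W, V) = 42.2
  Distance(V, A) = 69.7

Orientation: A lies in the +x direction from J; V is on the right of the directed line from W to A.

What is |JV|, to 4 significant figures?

8.790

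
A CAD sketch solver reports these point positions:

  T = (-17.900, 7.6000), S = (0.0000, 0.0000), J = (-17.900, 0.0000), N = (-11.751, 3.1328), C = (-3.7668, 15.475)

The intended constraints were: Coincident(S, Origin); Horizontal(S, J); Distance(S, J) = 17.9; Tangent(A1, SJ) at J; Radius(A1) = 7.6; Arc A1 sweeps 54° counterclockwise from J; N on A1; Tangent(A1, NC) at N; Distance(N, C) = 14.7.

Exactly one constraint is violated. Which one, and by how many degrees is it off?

Tangent(A1, NC) at N — off by 3.10°.

S = (0.00, 0.00) ✓; S.y = 0.00, J.y = 0.00 ✓; |SJ| = 17.90 ✓; ∠(TJ, JS) = 90.00° ✓; |TJ| = 7.600 ✓; bearing(T→N) − bearing(T→J) = 54.00° ✓; |TN| = 7.600 ✓; ∠(TN, NC) = 86.90° ✗; |NC| = 14.70 ✓.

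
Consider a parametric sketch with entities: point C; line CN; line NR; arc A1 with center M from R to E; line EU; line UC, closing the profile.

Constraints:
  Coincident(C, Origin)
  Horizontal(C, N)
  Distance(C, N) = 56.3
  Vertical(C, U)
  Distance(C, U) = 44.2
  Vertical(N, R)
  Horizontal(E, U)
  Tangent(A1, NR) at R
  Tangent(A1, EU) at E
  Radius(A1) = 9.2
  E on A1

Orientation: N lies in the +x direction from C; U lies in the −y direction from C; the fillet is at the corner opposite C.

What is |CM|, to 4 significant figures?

58.68

C and U share the same x with |CU| = 44.2 and U on the −y side, so U = (0.000, -44.20). The virtual corner opposite C is at (56.30, -44.20). Since A1 is tangent to NR there, MR ⟂ NR and since A1 is tangent to EU there, ME ⟂ EU, with radius 9.2, so the center M sits 9.2 in from both sides at M = (47.10, -35.00). Then |CM| = |M − C| = 58.68.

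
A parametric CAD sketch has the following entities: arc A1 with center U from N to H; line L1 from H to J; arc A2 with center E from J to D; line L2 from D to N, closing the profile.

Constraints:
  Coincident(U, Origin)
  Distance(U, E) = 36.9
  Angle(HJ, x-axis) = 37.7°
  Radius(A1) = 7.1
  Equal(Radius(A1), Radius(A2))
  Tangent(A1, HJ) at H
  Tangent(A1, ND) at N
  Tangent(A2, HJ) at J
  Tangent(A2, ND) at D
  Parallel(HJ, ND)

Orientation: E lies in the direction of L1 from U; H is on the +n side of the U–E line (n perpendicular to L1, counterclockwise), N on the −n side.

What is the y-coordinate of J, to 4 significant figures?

28.18

The slot axis is L1's direction at 37.7°, so u = (cos 37.7°, sin 37.7°) = (0.7912, 0.6115) and n = (−sin 37.7°, cos 37.7°) = (-0.6115, 0.7912). U is at the origin and E lies 36.9 along u from U, so E = 36.9·u = (29.20, 22.57). Tangency of A1 to both parallel lines with radius 7.1 puts H and N at U ± 7.1·n: H = (-4.342, 5.618), N = (4.342, -5.618). Equal radii place J and D the same way about E: J = E + 7.1·n = (24.85, 28.18), D = E − 7.1·n = (33.54, 16.95). So J.y = 28.18.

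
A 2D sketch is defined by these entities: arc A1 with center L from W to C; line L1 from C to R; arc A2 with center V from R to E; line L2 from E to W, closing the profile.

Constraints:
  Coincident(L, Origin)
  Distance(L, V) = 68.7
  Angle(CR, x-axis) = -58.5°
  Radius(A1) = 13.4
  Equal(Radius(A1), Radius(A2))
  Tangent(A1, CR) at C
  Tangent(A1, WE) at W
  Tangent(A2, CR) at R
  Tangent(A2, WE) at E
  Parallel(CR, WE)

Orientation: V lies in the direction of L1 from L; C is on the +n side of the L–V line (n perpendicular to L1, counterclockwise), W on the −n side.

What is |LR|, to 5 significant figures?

69.995

Tangency of A1 to both parallel lines with radius 13.4 puts C and W at L ± 13.4·n: C = (11.425, 7.0015), W = (-11.425, -7.0015). Equal radii place R and E the same way about V: R = V + 13.4·n = (47.321, -51.575), E = V − 13.4·n = (24.470, -65.578). Then |LR| = |R − L| = 69.995.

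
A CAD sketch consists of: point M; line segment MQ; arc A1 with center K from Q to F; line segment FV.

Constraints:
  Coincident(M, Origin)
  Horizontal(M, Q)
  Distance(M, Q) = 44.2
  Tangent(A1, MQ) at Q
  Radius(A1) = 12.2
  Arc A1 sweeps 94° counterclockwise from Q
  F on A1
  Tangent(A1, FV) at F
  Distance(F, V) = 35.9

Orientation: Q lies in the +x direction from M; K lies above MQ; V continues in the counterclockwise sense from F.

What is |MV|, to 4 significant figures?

72.73

M is at the origin; MQ is horizontal with |MQ| = 44.2 and Q on the +x side, so Q = (44.20, 0.000). The tangent condition forces KQ to be normal to MQ, so K = Q + (0, 12.2) = (44.20, 12.20). On A1, Q sits at bearing -90° from K; a 94° counterclockwise sweep puts F at bearing 4°, so F = K + 12.2·(cos 4°, sin 4°) = (56.37, 13.05). A1 meets FV tangentially, so KF is at right angles to FV, so FV runs along (−sin 4°, cos 4°); with |FV| = 35.9, V = (53.87, 48.86). Then |MV| = |V − M| = 72.73.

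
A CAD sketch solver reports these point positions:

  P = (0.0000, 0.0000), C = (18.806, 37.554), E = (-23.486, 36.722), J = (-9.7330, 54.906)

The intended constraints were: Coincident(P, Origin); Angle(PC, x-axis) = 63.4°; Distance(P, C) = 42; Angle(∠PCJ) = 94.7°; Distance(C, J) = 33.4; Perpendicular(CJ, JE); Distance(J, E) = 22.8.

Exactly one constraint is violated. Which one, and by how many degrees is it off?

Perpendicular(CJ, JE) — off by 5.80°.

P = (0.00, 0.00) ✓; PC at 63.40° ✓; |PC| = 42.00 ✓; ∠PCJ = 94.70° ✓; |CJ| = 33.40 ✓; ∠(CJ, JE) = 84.20° ✗; |JE| = 22.80 ✓.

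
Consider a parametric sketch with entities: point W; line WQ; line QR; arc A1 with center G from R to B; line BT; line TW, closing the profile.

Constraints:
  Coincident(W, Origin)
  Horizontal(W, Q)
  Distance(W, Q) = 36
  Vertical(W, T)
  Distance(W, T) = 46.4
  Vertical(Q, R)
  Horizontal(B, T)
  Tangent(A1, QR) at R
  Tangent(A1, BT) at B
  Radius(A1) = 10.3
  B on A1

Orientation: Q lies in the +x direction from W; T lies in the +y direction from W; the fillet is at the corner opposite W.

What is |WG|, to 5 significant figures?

44.314

W and T share the same x with |WT| = 46.4 and T on the +y side, so T = (0.0000, 46.400). The virtual corner opposite W is at (36.000, 46.400). A1 meets QR tangentially, so GR is at right angles to QR and since A1 is tangent to BT there, GB ⟂ BT, with radius 10.3, so the center G sits 10.3 in from both sides at G = (25.700, 36.100). Then |WG| = |G − W| = 44.314.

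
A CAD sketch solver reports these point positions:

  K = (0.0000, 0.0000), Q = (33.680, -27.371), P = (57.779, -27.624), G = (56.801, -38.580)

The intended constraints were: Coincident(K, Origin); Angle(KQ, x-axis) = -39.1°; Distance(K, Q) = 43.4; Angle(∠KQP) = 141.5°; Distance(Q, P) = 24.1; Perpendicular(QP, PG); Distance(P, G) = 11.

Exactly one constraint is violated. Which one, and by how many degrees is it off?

Perpendicular(QP, PG) — off by 4.50°.

K = (0.00, 0.00) ✓; KQ at -39.10° ✓; |KQ| = 43.40 ✓; ∠KQP = 141.5° ✓; |QP| = 24.10 ✓; ∠(QP, PG) = 94.50° ✗; |PG| = 11.00 ✓.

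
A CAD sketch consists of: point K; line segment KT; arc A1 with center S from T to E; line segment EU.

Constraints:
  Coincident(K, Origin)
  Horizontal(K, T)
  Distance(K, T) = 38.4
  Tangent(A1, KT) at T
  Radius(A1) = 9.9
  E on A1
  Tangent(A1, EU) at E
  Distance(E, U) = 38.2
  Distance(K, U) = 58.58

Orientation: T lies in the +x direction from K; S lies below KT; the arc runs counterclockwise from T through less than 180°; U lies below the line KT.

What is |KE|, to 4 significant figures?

30.55

Checks: |SE| = 9.900 ✓; ∠(SE, EU) = 90.00° ✓; |EU| = 38.20 ✓; |KU| = 58.58 ✓.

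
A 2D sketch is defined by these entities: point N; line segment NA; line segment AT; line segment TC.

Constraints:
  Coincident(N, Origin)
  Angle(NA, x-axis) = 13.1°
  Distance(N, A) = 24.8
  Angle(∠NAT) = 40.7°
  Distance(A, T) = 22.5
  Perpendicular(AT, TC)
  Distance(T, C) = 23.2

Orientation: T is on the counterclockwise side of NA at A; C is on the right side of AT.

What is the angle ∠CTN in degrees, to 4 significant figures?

167.1°

N is at the origin; NA runs at 13.1° with length 24.8, so A = 24.8·(cos 13.1°, sin 13.1°) = (24.15, 5.621). ∠NAT = 40.7°, so AT runs at 13.1° + (180° − 40.7°) = 152.4° from the x-axis; with |AT| = 22.5, T = A + 22.5·(cos 152.4°, sin 152.4°) = (4.215, 16.05). AT ⟂ TC; with |TC| = 23.2 on the right of AT, C = T + 23.2·(0.4633, 0.8862) = (14.96, 36.61). Then cos ∠CTN = TC·TN / (|TC||TN|), giving 167.1°.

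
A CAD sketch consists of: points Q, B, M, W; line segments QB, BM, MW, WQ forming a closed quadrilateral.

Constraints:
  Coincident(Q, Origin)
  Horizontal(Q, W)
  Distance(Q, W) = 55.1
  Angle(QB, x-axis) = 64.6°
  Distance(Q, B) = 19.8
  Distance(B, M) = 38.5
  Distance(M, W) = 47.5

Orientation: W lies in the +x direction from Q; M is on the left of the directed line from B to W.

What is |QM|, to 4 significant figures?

57.33

Checks: |BM| = 38.50 ✓; |MW| = 47.50 ✓.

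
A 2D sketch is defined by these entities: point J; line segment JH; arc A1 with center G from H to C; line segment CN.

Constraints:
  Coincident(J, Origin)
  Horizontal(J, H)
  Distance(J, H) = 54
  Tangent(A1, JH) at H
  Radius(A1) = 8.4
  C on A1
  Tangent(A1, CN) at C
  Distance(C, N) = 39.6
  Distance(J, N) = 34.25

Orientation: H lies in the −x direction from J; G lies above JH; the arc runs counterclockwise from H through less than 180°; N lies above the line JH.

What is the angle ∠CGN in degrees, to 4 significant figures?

78.02°

Checks: J = (0.00, 0.00) ✓; |GC| = 8.400 ✓; ∠(GC, CN) = 90.00° ✓; |CN| = 39.60 ✓; |JN| = 34.25 ✓.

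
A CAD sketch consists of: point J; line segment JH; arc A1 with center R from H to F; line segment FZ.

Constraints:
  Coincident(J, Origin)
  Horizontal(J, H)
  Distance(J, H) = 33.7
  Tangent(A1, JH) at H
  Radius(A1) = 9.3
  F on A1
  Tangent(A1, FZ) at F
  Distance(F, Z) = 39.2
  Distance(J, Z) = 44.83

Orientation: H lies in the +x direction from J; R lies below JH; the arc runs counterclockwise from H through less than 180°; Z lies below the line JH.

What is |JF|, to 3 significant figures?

25.7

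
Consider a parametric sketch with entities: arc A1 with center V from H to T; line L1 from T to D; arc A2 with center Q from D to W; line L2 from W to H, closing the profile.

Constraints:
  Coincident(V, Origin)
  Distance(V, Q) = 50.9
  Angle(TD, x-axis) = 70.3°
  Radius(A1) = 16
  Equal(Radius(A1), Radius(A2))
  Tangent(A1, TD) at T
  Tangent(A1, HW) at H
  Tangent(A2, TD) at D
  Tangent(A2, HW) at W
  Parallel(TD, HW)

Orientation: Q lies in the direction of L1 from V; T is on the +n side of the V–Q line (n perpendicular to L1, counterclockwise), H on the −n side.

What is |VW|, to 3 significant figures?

53.4

The slot axis is L1's direction at 70.3°, so u = (cos 70.3°, sin 70.3°) = (0.337, 0.941) and n = (−sin 70.3°, cos 70.3°) = (-0.941, 0.337). V is at the origin and Q lies 50.9 along u from V, so Q = 50.9·u = (17.2, 47.9). Tangency of A1 to both parallel lines with radius 16.0 puts T and H at V ± 16.0·n: T = (-15.1, 5.39), H = (15.1, -5.39). Equal radii place D and W the same way about Q: D = Q + 16.0·n = (2.09, 53.3), W = Q − 16.0·n = (32.2, 42.5). Then |VW| = |W − V| = 53.4.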